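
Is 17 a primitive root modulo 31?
ord_31(17) divides 30. For each prime q|30: 17^{15}≡30, 17^{10}≡25, 17^{6}≡8, none ≡ 1. So 17 has order 30 and is a primitive root mod 31.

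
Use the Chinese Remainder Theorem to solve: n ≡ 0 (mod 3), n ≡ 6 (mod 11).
M = 3 × 11 = 33. M₁ = 11, y₁ ≡ 2 (mod 3). M₂ = 3, y₂ ≡ 4 (mod 11). n = 0×11×2 + 6×3×4 ≡ 6 (mod 33)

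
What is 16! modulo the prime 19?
(18)! = (16)! × (17) × (18) ≡ -1 (mod 19). So (16)! ≡ -1 × [(18)(17)]^(-1) ≡ 9 (mod 19)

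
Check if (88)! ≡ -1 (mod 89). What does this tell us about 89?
(88)! mod 89 = 88. Since this equals -1 (mod 89), Wilson confirms 89 is prime.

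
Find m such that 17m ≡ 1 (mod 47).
Since 47 is prime, by Fermat 17^(-1) ≡ 17^{45} ≡ 36 (mod 47). Verify: 17 × 36 = 612 ≡ 1 (mod 47)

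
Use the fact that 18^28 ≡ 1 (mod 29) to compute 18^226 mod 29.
By Fermat: 18^{28} ≡ 1 (mod 29). 226 ≡ 2 (mod 28). So 18^{226} ≡ 18^{2} ≡ 5 (mod 29)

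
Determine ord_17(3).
Powers of 3 mod 17: 3^1≡3, 3^2≡9, 3^3≡10, 3^4≡13, 3^5≡5, 3^6≡15, 3^7≡11, 3^8≡16, 3^9≡14, 3^10≡8, 3^11≡7, 3^12≡4, 3^13≡12, 3^14≡2, 3^15≡6, 3^16≡1. ord_17(3) = 16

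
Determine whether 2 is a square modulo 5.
By Euler's criterion: 2^{2} ≡ 4 mod 5. Since this equals -1 (≡ 4), 2 is not a QR.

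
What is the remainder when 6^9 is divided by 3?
By repeated squaring (mod 3): 6^{1}≡0, 6^{2}≡0, 6^{4}≡0, 6^{8}≡0. Then 6^{9} = 6^{8+1} ≡ 0 × 0 ≡ 0 (mod 3)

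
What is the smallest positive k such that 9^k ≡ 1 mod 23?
Powers of 9 mod 23: 9^1≡9, 9^2≡12, 9^3≡16, 9^4≡6, 9^5≡8, 9^6≡3, 9^7≡4, 9^8≡13, 9^9≡2, 9^10≡18, 9^11≡1. Order = 11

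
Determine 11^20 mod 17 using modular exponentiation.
Using Fermat: 11^{16} ≡ 1 (mod 17). 20 ≡ 4 (mod 16). So 11^{20} ≡ 11^{4} ≡ 4 (mod 17)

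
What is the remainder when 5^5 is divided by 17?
By repeated squaring (mod 17): 5^{1}≡5, 5^{2}≡8, 5^{4}≡13. Then 5^{5} = 5^{4+1} ≡ 13 × 5 ≡ 14 (mod 17)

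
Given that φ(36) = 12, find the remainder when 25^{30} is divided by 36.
By Euler: 25^{12} ≡ 1 (mod 36) since gcd(25, 36) = 1. 30 = 2×12 + 6. So 25^{30} ≡ 25^{6} ≡ 1 (mod 36)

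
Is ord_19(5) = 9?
Powers of 5 mod 19: 5^1≡5, 5^2≡6, 5^3≡11, 5^4≡17, 5^5≡9, 5^6≡7, 5^7≡16, 5^8≡4, 5^9≡1. First k with 5^k≡1 is k=9. Yes, ord_19(5) = 9.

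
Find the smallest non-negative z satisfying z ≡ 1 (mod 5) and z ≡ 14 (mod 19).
M = 5 × 19 = 95. M₁ = 19, y₁ ≡ 4 (mod 5). M₂ = 5, y₂ ≡ 4 (mod 19). z = 1×19×4 + 14×5×4 ≡ 71 (mod 95)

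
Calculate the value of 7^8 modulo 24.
By repeated squaring mod 24: 7^{1}≡7, 7^{2}≡1, 7^{4}≡1, 7^{8}≡1. So 7^{8} ≡ 1 mod 24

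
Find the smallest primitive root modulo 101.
g = 2. For each prime q|100: 2^{50}≡100, 2^{20}≡95, none ≡ 1, so ord_101(2) = 100 and 2 is a primitive root.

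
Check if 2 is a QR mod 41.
By Euler's criterion: 2^{20} ≡ 1 (mod 41). Since this equals 1, 2 is a QR.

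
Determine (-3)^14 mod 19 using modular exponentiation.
By repeated squaring mod 19: (-3)^{1}≡16, (-3)^{2}≡9, (-3)^{4}≡5, (-3)^{8}≡6. Then (-3)^{14} = (-3)^{8+4+2} ≡ 6 × 5 × 9 ≡ 4 mod 19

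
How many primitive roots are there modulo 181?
A prime p has φ(p-1) primitive roots; here φ(180) = 48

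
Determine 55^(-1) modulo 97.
Since 97 is prime, by Fermat 55^(-1) ≡ 55^{95} ≡ 30 mod 97. Verify: 55 × 30 = 1650 ≡ 1 mod 97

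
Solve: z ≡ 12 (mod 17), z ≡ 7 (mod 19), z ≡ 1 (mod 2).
M = 17 × 19 × 2 = 646. M₁ = 38, y₁ ≡ 13 (mod 17). M₂ = 34, y₂ ≡ 14 (mod 19). M₃ = 323, y₃ ≡ 1 (mod 2). z = 12×38×13 + 7×34×14 + 1×323×1 ≡ 539 (mod 646)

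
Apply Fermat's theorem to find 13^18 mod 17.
By Fermat: 13^{16} ≡ 1 mod 17. So 13^{18} = 13^{16} · 13^{2} ≡ 13^{2} ≡ 16 mod 17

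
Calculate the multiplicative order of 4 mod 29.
Powers of 4 mod 29: 4^1≡4, 4^2≡16, 4^3≡6, 4^4≡24, 4^5≡9, 4^6≡7, 4^7≡28, 4^8≡25, 4^9≡13, 4^10≡23, 4^11≡5, 4^12≡20, 4^13≡22, 4^14≡1. So the order of 4 is 14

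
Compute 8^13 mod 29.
By repeated squaring (mod 29): 8^{1}≡8, 8^{2}≡6, 8^{4}≡7, 8^{8}≡20. Then 8^{13} = 8^{8+4+1} ≡ 20 × 7 × 8 ≡ 18 (mod 29)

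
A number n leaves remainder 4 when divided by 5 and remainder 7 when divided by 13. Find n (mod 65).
M = 5 × 13 = 65. M₁ = 13, y₁ ≡ 2 (mod 5). M₂ = 5, y₂ ≡ 8 (mod 13). n = 4×13×2 + 7×5×8 ≡ 59 (mod 65)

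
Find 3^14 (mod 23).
By repeated squaring (mod 23): 3^{1}≡3, 3^{2}≡9, 3^{4}≡12, 3^{8}≡6. Then 3^{14} = 3^{8+4+2} ≡ 6 × 12 × 9 ≡ 4 (mod 23)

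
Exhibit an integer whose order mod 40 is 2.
9 has order 2 mod 40 since 9^{2} ≡ 1 mod 40 and no smaller power works.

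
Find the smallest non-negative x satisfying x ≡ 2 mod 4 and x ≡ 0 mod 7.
M = 4 × 7 = 28. M₁ = 7, y₁ ≡ 3 mod 4. M₂ = 4, y₂ ≡ 2 mod 7. x = 2×7×3 + 0×4×2 ≡ 14 mod 28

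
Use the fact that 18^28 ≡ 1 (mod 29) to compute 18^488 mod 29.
By Fermat: 18^{28} ≡ 1 (mod 29). 488 ≡ 12 (mod 28). So 18^{488} ≡ 18^{12} ≡ 23 (mod 29)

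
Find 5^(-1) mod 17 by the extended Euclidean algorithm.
Extended GCD: 5(7) + 17(-2) = 1. So 5^(-1) ≡ 7 mod 17. Verify: 5 × 7 = 35 ≡ 1 mod 17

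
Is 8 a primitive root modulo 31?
8^{5} ≡ 1 mod 31 and 5 < 30, so ord_31(8) = 5 ≠ 30 and 8 is not a primitive root.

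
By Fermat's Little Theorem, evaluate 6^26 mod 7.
By Fermat: 6^{6} ≡ 1 mod 7. 26 = 4×6 + 2. So 6^{26} ≡ 6^{2} ≡ 1 mod 7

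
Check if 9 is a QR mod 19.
By Euler's criterion: 9^{9} ≡ 1 (mod 19). Since this equals 1, 9 is a QR.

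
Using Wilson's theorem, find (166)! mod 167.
By Wilson's theorem, (166)! ≡ -1 ≡ 166 (mod 167)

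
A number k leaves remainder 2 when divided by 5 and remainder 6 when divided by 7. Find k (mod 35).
M = 5 × 7 = 35. M₁ = 7, y₁ ≡ 3 (mod 5). M₂ = 5, y₂ ≡ 3 (mod 7). k = 2×7×3 + 6×5×3 ≡ 27 (mod 35)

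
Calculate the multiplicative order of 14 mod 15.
Powers of 14 mod 15: 14^1≡14, 14^2≡1. So the order of 14 is 2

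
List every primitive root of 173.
There are φ(172) = 84 primitive roots mod 173: {2, 3, 5, 7, 8, 11, 12, 17, 18, 19, 20, 26, 27, 28, 30, 32, 39, 42, 44, 45, 46, 48, 50, 53, 58, 59, 61, 62, 63, 65, 66, 68, 69, 70, 71, 72, 74, 75, 76, 79, 82, 86, 87, 91, 94, 97, 98, 99, 101, 102, 103, 104, 105, 107, 108, 110, 111, 112, 114, 115, 120, 123, 125, 127, 128, 129, 131, 134, 141, 143, 145, 146, 147, 153, 154, 155, 156, 161, 162, 165, 166, 168, 170, 171}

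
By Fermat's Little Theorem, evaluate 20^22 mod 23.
By Fermat's Little Theorem, 20^{22} ≡ 1 mod 23 since 23 is prime and gcd(20, 23) = 1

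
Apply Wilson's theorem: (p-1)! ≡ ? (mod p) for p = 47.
By Wilson's theorem, (46)! ≡ -1 ≡ 46 (mod 47)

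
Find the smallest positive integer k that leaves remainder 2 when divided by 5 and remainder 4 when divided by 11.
M = 5 × 11 = 55. M₁ = 11, y₁ ≡ 1 (mod 5). M₂ = 5, y₂ ≡ 9 (mod 11). k = 2×11×1 + 4×5×9 ≡ 37 (mod 55)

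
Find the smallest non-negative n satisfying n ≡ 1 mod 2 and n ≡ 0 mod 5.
M = 2 × 5 = 10. M₁ = 5, y₁ ≡ 1 mod 2. M₂ = 2, y₂ ≡ 3 mod 5. n = 1×5×1 + 0×2×3 ≡ 5 mod 10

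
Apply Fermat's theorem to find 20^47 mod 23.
By Fermat: 20^{22} ≡ 1 mod 23. 47 = 2×22 + 3. So 20^{47} ≡ 20^{3} ≡ 19 mod 23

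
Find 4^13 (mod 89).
By repeated squaring (mod 89): 4^{1}≡4, 4^{2}≡16, 4^{4}≡78, 4^{8}≡32. Then 4^{13} = 4^{8+4+1} ≡ 32 × 78 × 4 ≡ 16 (mod 89)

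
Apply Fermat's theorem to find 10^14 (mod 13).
By Fermat: 10^{12} ≡ 1 (mod 13). So 10^{14} = 10^{12} · 10^{2} ≡ 10^{2} ≡ 9 (mod 13)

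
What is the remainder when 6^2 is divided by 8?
6^{2} = 36 ≡ 4 mod 8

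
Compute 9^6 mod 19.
By repeated squaring (mod 19): 9^{1}≡9, 9^{2}≡5, 9^{4}≡6. Then 9^{6} = 9^{4+2} ≡ 6 × 5 ≡ 11 (mod 19)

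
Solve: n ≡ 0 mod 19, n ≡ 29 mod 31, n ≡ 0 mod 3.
M = 19 × 31 × 3 = 1767. M₁ = 93, y₁ ≡ 9 mod 19. M₂ = 57, y₂ ≡ 6 mod 31. M₃ = 589, y₃ ≡ 1 mod 3. n = 0×93×9 + 29×57×6 + 0×589×1 ≡ 1083 mod 1767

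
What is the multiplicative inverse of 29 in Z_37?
Since 37 is prime, by Fermat 29^(-1) ≡ 29^{35} ≡ 23 (mod 37). Verify: 29 × 23 = 667 ≡ 1 (mod 37)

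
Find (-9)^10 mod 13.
By repeated squaring mod 13: (-9)^{1}≡4, (-9)^{2}≡3, (-9)^{4}≡9, (-9)^{8}≡3. Then (-9)^{10} = (-9)^{8+2} ≡ 3 × 3 ≡ 9 mod 13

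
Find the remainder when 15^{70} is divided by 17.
By Fermat: 15^{16} ≡ 1 (mod 17). 70 = 4×16 + 6. So 15^{70} ≡ 15^{6} ≡ 13 (mod 17)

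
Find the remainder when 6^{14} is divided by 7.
By Fermat: 6^{6} ≡ 1 mod 7. 14 = 2×6 + 2. So 6^{14} ≡ 6^{2} ≡ 1 mod 7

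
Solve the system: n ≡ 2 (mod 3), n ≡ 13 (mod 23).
M = 3 × 23 = 69. M₁ = 23, y₁ ≡ 2 (mod 3). M₂ = 3, y₂ ≡ 8 (mod 23). n = 2×23×2 + 13×3×8 ≡ 59 (mod 69)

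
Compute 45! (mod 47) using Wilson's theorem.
(46)! = (45)! × (46) ≡ -1 (mod 47). So (45)! ≡ -1 × (46)^(-1) ≡ (-1)×(-1) = 1 (mod 47)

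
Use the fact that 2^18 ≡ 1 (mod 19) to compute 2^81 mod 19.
By Fermat: 2^{18} ≡ 1 (mod 19). 81 = 4×18 + 9. So 2^{81} ≡ 2^{9} ≡ 18 (mod 19)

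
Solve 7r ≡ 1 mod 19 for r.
Since 19 is prime, by Fermat 7^(-1) ≡ 7^{17} ≡ 11 mod 19. Verify: 7 × 11 = 77 ≡ 1 mod 19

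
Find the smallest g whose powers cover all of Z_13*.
g = 2. Powers: [2, 4, 8, 3, 6, 12, 11, 9, ...] generates all 12 non-zero residues.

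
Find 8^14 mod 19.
By repeated squaring mod 19: 8^{1}≡8, 8^{2}≡7, 8^{4}≡11, 8^{8}≡7. Then 8^{14} = 8^{8+4+2} ≡ 7 × 11 × 7 ≡ 7 mod 19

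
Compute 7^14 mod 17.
By repeated squaring mod 17: 7^{1}≡7, 7^{2}≡15, 7^{4}≡4, 7^{8}≡16. Then 7^{14} = 7^{8+4+2} ≡ 16 × 4 × 15 ≡ 8 mod 17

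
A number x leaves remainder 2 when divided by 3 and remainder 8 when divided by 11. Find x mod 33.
M = 3 × 11 = 33. M₁ = 11, y₁ ≡ 2 mod 3. M₂ = 3, y₂ ≡ 4 mod 11. x = 2×11×2 + 8×3×4 ≡ 8 mod 33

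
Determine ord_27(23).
Powers of 23 mod 27: 23^1≡23, 23^2≡16, 23^3≡17, 23^4≡13, 23^5≡2, 23^6≡19, 23^7≡5, 23^8≡7, 23^9≡26, 23^10≡4, 23^11≡11, 23^12≡10, 23^13≡14, 23^14≡25, 23^15≡8, 23^16≡22, 23^17≡20, 23^18≡1. ord_27(23) = 18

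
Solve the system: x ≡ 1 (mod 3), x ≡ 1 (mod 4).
M = 3 × 4 = 12. M₁ = 4, y₁ ≡ 1 (mod 3). M₂ = 3, y₂ ≡ 3 (mod 4). x = 1×4×1 + 1×3×3 ≡ 1 (mod 12)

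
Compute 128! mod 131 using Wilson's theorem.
(130)! = (128)! × (129) × (130) ≡ -1 mod 131. So (128)! ≡ -1 × [(130)(129)]^(-1) ≡ 65 mod 131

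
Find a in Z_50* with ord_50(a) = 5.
11 has order 5 mod 50 since 11^{5} ≡ 1 (mod 50) and no smaller power works.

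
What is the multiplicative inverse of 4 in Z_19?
Since 19 is prime, by Fermat 4^(-1) ≡ 4^{17} ≡ 5 (mod 19). Verify: 4 × 5 = 20 ≡ 1 (mod 19)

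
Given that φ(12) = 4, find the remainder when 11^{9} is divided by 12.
By Euler: 11^{4} ≡ 1 (mod 12) since gcd(11, 12) = 1. 9 = 2×4 + 1. So 11^{9} ≡ 11^{1} ≡ 11 (mod 12)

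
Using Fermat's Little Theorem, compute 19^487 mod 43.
By Fermat: 19^{42} ≡ 1 (mod 43). 487 ≡ 25 (mod 42). So 19^{487} ≡ 19^{25} ≡ 12 (mod 43)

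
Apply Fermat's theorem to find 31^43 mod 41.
By Fermat: 31^{40} ≡ 1 mod 41. So 31^{43} = 31^{40} · 31^{3} ≡ 31^{3} ≡ 25 mod 41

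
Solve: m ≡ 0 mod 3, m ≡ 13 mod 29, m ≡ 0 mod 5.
M = 3 × 29 × 5 = 435. M₁ = 145, y₁ ≡ 1 mod 3. M₂ = 15, y₂ ≡ 2 mod 29. M₃ = 87, y₃ ≡ 3 mod 5. m = 0×145×1 + 13×15×2 + 0×87×3 ≡ 390 mod 435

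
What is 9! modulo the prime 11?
(10)! = (9)! × (10) ≡ -1 (mod 11). So (9)! ≡ -1 × (10)^(-1) ≡ (-1)×(-1) = 1 (mod 11)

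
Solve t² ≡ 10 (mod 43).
The square roots of 10 mod 43 are 15 and 28. Verify: 15² = 225 ≡ 10 (mod 43)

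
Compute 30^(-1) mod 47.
Since 47 is prime, by Fermat 30^(-1) ≡ 30^{45} ≡ 11 mod 47. Verify: 30 × 11 = 330 ≡ 1 mod 47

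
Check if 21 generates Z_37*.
21^{18} ≡ 1 mod 37 and 18 < 36, so ord_37(21) = 18 ≠ 36 and 21 is not a primitive root.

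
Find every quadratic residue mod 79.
Squares in Z_79*: {1, 2, 4, 5, 8, 9, 10, 11, 13, 16, 18, 19, 20, 21, 22, 23, 25, 26, 31, 32, 36, 38, 40, 42, 44, 45, 46, 49, 50, 51, 52, 55, 62, 64, 65, 67, 72, 73, 76}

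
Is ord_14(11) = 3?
Powers of 11 mod 14: 11^1≡11, 11^2≡9, 11^3≡1. First k with 11^k≡1 is k=3. Yes, ord_14(11) = 3.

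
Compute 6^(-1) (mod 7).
Since 7 is prime, by Fermat 6^(-1) ≡ 6^{5} ≡ 6 (mod 7). Verify: 6 × 6 = 36 ≡ 1 (mod 7)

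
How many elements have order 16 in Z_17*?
A prime p has φ(p-1) primitive roots; here φ(16) = 8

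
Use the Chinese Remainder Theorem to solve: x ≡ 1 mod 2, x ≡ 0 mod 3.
M = 2 × 3 = 6. M₁ = 3, y₁ ≡ 1 mod 2. M₂ = 2, y₂ ≡ 2 mod 3. x = 1×3×1 + 0×2×2 ≡ 3 mod 6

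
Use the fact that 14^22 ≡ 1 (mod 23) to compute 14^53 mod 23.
By Fermat: 14^{22} ≡ 1 (mod 23). 53 = 2×22 + 9. So 14^{53} ≡ 14^{9} ≡ 21 (mod 23)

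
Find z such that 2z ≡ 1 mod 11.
Since 11 is prime, by Fermat 2^(-1) ≡ 2^{9} ≡ 6 mod 11. Verify: 2 × 6 = 12 ≡ 1 mod 11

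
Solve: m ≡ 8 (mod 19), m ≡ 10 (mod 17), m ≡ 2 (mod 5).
M = 19 × 17 × 5 = 1615. M₁ = 85, y₁ ≡ 17 (mod 19). M₂ = 95, y₂ ≡ 12 (mod 17). M₃ = 323, y₃ ≡ 2 (mod 5). m = 8×85×17 + 10×95×12 + 2×323×2 ≡ 27 (mod 1615)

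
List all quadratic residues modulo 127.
Squares in Z_127*: {1, 2, 4, 8, 9, 11, 13, 15, 16, 17, 18, 19, 21, 22, 25, 26, 30, 31, 32, 34, 35, 36, 37, 38, 41, 42, 44, 47, 49, 50, 52, 60, 61, 62, 64, 68, 69, 70, 71, 72, 73, 74, 76, 79, 81, 82, 84, 87, 88, 94, 98, 99, 100, 103, 104, 107, 113, 115, 117, 120, 121, 122, 124}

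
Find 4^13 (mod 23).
By repeated squaring (mod 23): 4^{1}≡4, 4^{2}≡16, 4^{4}≡3, 4^{8}≡9. Then 4^{13} = 4^{8+4+1} ≡ 9 × 3 × 4 ≡ 16 (mod 23)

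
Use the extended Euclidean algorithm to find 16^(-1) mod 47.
Extended GCD: 16(3) + 47(-1) = 1. So 16^(-1) ≡ 3 (mod 47). Verify: 16 × 3 = 48 ≡ 1 (mod 47)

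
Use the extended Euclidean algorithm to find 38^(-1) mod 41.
Extended GCD: 38(-14) + 41(13) = 1. So 38^(-1) ≡ -14 ≡ 27 (mod 41). Verify: 38 × 27 = 1026 ≡ 1 (mod 41)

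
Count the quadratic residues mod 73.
For prime 73, there are (p-1)/2 = (73-1)/2 = 36 quadratic residues (excluding 0).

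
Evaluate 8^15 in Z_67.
By repeated squaring mod 67: 8^{1}≡8, 8^{2}≡64, 8^{4}≡9, 8^{8}≡14. Then 8^{15} = 8^{8+4+2+1} ≡ 14 × 9 × 64 × 8 ≡ 58 mod 67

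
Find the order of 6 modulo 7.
Powers of 6 mod 7: 6^1≡6, 6^2≡1. Order = 2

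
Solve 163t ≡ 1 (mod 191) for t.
Since 191 is prime, by Fermat 163^(-1) ≡ 163^{189} ≡ 75 (mod 191). Verify: 163 × 75 = 12225 ≡ 1 (mod 191)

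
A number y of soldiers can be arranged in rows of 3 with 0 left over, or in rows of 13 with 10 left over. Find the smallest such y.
M = 3 × 13 = 39. M₁ = 13, y₁ ≡ 1 mod 3. M₂ = 3, y₂ ≡ 9 mod 13. y = 0×13×1 + 10×3×9 ≡ 36 mod 39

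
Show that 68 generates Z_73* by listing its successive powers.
68^1, 68^2, ..., 68^{72} mod 73: [68, 25, 21, 41, 14, 3, 58, 2, 63, 50, 42, 9, 28, 6, 43, 4, 53, 27, 11, 18, 56, 12, 13, 8, 33, 54, 22, 36, 39, 24, 26, 16, 66, 35, 44, 72, 5, 48, 52, 32, 59, 70, 15, 71, 10, 23, 31, 64, 45, 67, 30, 69, 20, 46, 62, 55, 17, 61, 60, 65, 40, 19, 51, 37, 34, 49, 47, 57, 7, 38, 29, 1]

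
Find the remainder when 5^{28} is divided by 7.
By Fermat: 5^{6} ≡ 1 (mod 7). 28 = 4×6 + 4. So 5^{28} ≡ 5^{4} ≡ 2 (mod 7)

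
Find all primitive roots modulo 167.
There are φ(166) = 82 primitive roots mod 167: {5, 10, 13, 15, 17, 20, 23, 26, 30, 34, 35, 37, 39, 40, 41, 43, 45, 46, 51, 52, 53, 55, 59, 60, 67, 68, 69, 70, 71, 73, 74, 78, 79, 80, 82, 83, 86, 90, 91, 92, 95, 101, 102, 103, 104, 105, 106, 109, 110, 111, 113, 117, 118, 119, 120, 123, 125, 129, 131, 134, 135, 136, 138, 139, 140, 142, 143, 145, 146, 148, 149, 151, 153, 155, 156, 158, 159, 160, 161, 163, 164, 165}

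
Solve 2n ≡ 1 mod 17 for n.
Since 17 is prime, by Fermat 2^(-1) ≡ 2^{15} ≡ 9 mod 17. Verify: 2 × 9 = 18 ≡ 1 mod 17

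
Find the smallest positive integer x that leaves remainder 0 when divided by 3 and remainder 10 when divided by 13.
M = 3 × 13 = 39. M₁ = 13, y₁ ≡ 1 (mod 3). M₂ = 3, y₂ ≡ 9 (mod 13). x = 0×13×1 + 10×3×9 ≡ 36 (mod 39)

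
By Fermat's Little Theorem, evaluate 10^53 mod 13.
By Fermat: 10^{12} ≡ 1 mod 13. 53 = 4×12 + 5. So 10^{53} ≡ 10^{5} ≡ 4 mod 13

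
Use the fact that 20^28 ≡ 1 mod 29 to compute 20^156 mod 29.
By Fermat: 20^{28} ≡ 1 mod 29. 156 = 5×28 + 16. So 20^{156} ≡ 20^{16} ≡ 23 mod 29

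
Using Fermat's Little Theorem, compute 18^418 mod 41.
By Fermat: 18^{40} ≡ 1 (mod 41). 418 ≡ 18 (mod 40). So 18^{418} ≡ 18^{18} ≡ 10 (mod 41)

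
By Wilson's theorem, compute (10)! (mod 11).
By Wilson's theorem, (10)! ≡ -1 ≡ 10 (mod 11)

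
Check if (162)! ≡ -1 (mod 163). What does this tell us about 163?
(162)! mod 163 = 162. Since this equals -1 (mod 163), Wilson confirms 163 is prime.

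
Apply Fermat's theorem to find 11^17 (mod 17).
By Fermat: 11^{16} ≡ 1 (mod 17). So 11^{17} = 11^{16} · 11^{1} ≡ 11^{1} ≡ 11 (mod 17)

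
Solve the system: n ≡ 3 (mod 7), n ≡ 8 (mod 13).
M = 7 × 13 = 91. M₁ = 13, y₁ ≡ 6 (mod 7). M₂ = 7, y₂ ≡ 2 (mod 13). n = 3×13×6 + 8×7×2 ≡ 73 (mod 91)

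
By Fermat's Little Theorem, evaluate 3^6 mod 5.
By Fermat: 3^{4} ≡ 1 mod 5. So 3^{6} = 3^{4} · 3^{2} ≡ 3^{2} ≡ 4 mod 5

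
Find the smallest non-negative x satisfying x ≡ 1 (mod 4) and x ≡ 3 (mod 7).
M = 4 × 7 = 28. M₁ = 7, y₁ ≡ 3 (mod 4). M₂ = 4, y₂ ≡ 2 (mod 7). x = 1×7×3 + 3×4×2 ≡ 17 (mod 28)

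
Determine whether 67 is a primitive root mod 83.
ord_83(67) divides 82. For each prime q|82: 67^{41}≡82, 67^{2}≡7, none ≡ 1. So 67 has order 82 and is a primitive root mod 83.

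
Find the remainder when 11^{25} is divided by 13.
By Fermat: 11^{12} ≡ 1 mod 13. 25 = 2×12 + 1. So 11^{25} ≡ 11^{1} ≡ 11 mod 13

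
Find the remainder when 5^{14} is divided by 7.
By Fermat: 5^{6} ≡ 1 mod 7. 14 = 2×6 + 2. So 5^{14} ≡ 5^{2} ≡ 4 mod 7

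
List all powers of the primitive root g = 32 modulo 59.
32^1, 32^2, ..., 32^{58} mod 59: [32, 21, 23, 28, 11, 57, 54, 17, 13, 3, 37, 4, 10, 25, 33, 53, 44, 51, 39, 9, 52, 12, 30, 16, 40, 41, 14, 35, 58, 27, 38, 36, 31, 48, 2, 5, 42, 46, 56, 22, 55, 49, 34, 26, 6, 15, 8, 20, 50, 7, 47, 29, 43, 19, 18, 45, 24, 1]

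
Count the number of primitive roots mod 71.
A prime p has φ(p-1) primitive roots; here φ(70) = 24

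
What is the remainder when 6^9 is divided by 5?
Using Fermat: 6^{4} ≡ 1 mod 5. 9 ≡ 1 mod 4. So 6^{9} ≡ 6^{1} ≡ 1 mod 5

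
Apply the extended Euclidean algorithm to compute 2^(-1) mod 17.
Extended GCD: 2(-8) + 17(1) = 1. So 2^(-1) ≡ -8 ≡ 9 (mod 17). Verify: 2 × 9 = 18 ≡ 1 (mod 17)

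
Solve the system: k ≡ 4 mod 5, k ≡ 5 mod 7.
M = 5 × 7 = 35. M₁ = 7, y₁ ≡ 3 mod 5. M₂ = 5, y₂ ≡ 3 mod 7. k = 4×7×3 + 5×5×3 ≡ 19 mod 35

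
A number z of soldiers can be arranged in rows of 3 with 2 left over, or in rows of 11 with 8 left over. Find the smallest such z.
M = 3 × 11 = 33. M₁ = 11, y₁ ≡ 2 (mod 3). M₂ = 3, y₂ ≡ 4 (mod 11). z = 2×11×2 + 8×3×4 ≡ 8 (mod 33)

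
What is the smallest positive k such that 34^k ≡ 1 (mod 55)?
Powers of 34 mod 55: 34^1≡34, 34^2≡1. Order = 2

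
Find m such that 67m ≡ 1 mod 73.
Since 73 is prime, by Fermat 67^(-1) ≡ 67^{71} ≡ 12 mod 73. Verify: 67 × 12 = 804 ≡ 1 mod 73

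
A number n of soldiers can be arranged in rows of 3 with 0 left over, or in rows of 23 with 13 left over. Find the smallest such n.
M = 3 × 23 = 69. M₁ = 23, y₁ ≡ 2 (mod 3). M₂ = 3, y₂ ≡ 8 (mod 23). n = 0×23×2 + 13×3×8 ≡ 36 (mod 69)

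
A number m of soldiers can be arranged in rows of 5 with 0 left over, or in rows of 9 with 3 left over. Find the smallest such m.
M = 5 × 9 = 45. M₁ = 9, y₁ ≡ 4 (mod 5). M₂ = 5, y₂ ≡ 2 (mod 9). m = 0×9×4 + 3×5×2 ≡ 30 (mod 45)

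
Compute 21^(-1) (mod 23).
Since 23 is prime, by Fermat 21^(-1) ≡ 21^{21} ≡ 11 (mod 23). Verify: 21 × 11 = 231 ≡ 1 (mod 23)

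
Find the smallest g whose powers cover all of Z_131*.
g = 2. Powers: [2, 4, 8, 16, 32, 64, 128, 125, 119, ...] generates all 130 non-zero residues.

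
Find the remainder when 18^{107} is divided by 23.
By Fermat: 18^{22} ≡ 1 mod 23. 107 = 4×22 + 19. So 18^{107} ≡ 18^{19} ≡ 16 mod 23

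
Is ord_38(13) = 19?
Powers of 13 mod 38: 13^1≡13, 13^2≡17, 13^3≡31, 13^4≡23, 13^5≡33, 13^6≡11, 13^7≡29, 13^8≡35, 13^9≡37, 13^10≡25, 13^11≡21, 13^12≡7, 13^13≡15, 13^14≡5, 13^15≡27, 13^16≡9, 13^17≡3, 13^18≡1. Already 13^18≡1, so the order is 18 < 19. No, the actual order is 18.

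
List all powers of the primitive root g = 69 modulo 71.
69^1, 69^2, ..., 69^{70} mod 71: [69, 4, 63, 16, 39, 64, 14, 43, 56, 30, 11, 49, 44, 54, 34, 3, 65, 12, 47, 48, 46, 50, 42, 58, 26, 19, 33, 5, 61, 20, 31, 9, 53, 36, 70, 2, 67, 8, 55, 32, 7, 57, 28, 15, 41, 60, 22, 27, 17, 37, 68, 6, 59, 24, 23, 25, 21, 29, 13, 45, 52, 38, 66, 10, 51, 40, 62, 18, 35, 1]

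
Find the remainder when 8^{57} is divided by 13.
By Fermat: 8^{12} ≡ 1 (mod 13). 57 = 4×12 + 9. So 8^{57} ≡ 8^{9} ≡ 8 (mod 13)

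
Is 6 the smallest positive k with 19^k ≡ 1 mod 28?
Powers of 19 mod 28: 19^1≡19, 19^2≡25, 19^3≡27, 19^4≡9, 19^5≡3, 19^6≡1. First k with 19^k≡1 is k=6. Yes, ord_28(19) = 6.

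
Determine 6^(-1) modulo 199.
Since 199 is prime, by Fermat 6^(-1) ≡ 6^{197} ≡ 166 mod 199. Verify: 6 × 166 = 996 ≡ 1 mod 199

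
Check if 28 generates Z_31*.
28^{15} ≡ 1 mod 31 and 15 < 30, so ord_31(28) = 15 ≠ 30 and 28 is not a primitive root.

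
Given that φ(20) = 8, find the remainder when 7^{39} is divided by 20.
By Euler: 7^{8} ≡ 1 (mod 20) since gcd(7, 20) = 1. 39 = 4×8 + 7. So 7^{39} ≡ 7^{7} ≡ 3 (mod 20)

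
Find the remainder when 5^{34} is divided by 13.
By Fermat: 5^{12} ≡ 1 (mod 13). 34 = 2×12 + 10. So 5^{34} ≡ 5^{10} ≡ 12 (mod 13)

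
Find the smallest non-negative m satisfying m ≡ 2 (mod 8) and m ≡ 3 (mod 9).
M = 8 × 9 = 72. M₁ = 9, y₁ ≡ 1 (mod 8). M₂ = 8, y₂ ≡ 8 (mod 9). m = 2×9×1 + 3×8×8 ≡ 66 (mod 72)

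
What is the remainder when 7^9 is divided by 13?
By repeated squaring (mod 13): 7^{1}≡7, 7^{2}≡10, 7^{4}≡9, 7^{8}≡3. Then 7^{9} = 7^{8+1} ≡ 3 × 7 ≡ 8 (mod 13)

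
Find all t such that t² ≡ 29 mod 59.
The square roots of 29 mod 59 are 41 and 18. Verify: 41² = 1681 ≡ 29 mod 59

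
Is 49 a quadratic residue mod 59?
By Euler's criterion: 49^{29} ≡ 1 (mod 59). Since this equals 1, 49 is a QR.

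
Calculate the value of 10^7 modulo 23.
By repeated squaring (mod 23): 10^{1}≡10, 10^{2}≡8, 10^{4}≡18. Then 10^{7} = 10^{4+2+1} ≡ 18 × 8 × 10 ≡ 14 (mod 23)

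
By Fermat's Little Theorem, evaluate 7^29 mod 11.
By Fermat: 7^{10} ≡ 1 (mod 11). 29 = 2×10 + 9. So 7^{29} ≡ 7^{9} ≡ 8 (mod 11)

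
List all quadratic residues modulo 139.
Quadratic residues modulo 139: {1, 4, 5, 6, 7, 9, 11, 13, 16, 20, 24, 25, 28, 29, 30, 31, 34, 35, 36, 37, 38, 41, 42, 44, 45, 46, 47, 49, 51, 52, 54, 55, 57, 63, 64, 65, 66, 67, 69, 71, 77, 78, 79, 80, 81, 83, 86, 89, 91, 96, 99, 100, 106, 107, 112, 113, 116, 117, 118, 120, 121, 122, 124, 125, 127, 129, 131, 136, 137}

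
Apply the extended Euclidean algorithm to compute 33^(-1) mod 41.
Extended GCD: 33(5) + 41(-4) = 1. So 33^(-1) ≡ 5 (mod 41). Verify: 33 × 5 = 165 ≡ 1 (mod 41)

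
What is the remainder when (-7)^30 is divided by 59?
By repeated squaring (mod 59): (-7)^{1}≡52, (-7)^{2}≡49, (-7)^{4}≡41, (-7)^{8}≡29, (-7)^{16}≡15. Then (-7)^{30} = (-7)^{16+8+4+2} ≡ 15 × 29 × 41 × 49 ≡ 7 (mod 59)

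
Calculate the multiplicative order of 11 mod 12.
Powers of 11 mod 12: 11^1≡11, 11^2≡1. Order = 2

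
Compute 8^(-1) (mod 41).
Since 41 is prime, by Fermat 8^(-1) ≡ 8^{39} ≡ 36 (mod 41). Verify: 8 × 36 = 288 ≡ 1 (mod 41)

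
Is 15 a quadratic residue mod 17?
By Euler's criterion: 15^{8} ≡ 1 (mod 17). Since this equals 1, 15 is a QR.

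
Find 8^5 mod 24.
By repeated squaring mod 24: 8^{1}≡8, 8^{2}≡16, 8^{4}≡16. Then 8^{5} = 8^{4+1} ≡ 16 × 8 ≡ 8 mod 24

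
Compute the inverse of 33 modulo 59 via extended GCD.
Extended GCD: 33(-25) + 59(14) = 1. So 33^(-1) ≡ -25 ≡ 34 (mod 59). Verify: 33 × 34 = 1122 ≡ 1 (mod 59)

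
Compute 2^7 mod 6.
By repeated squaring mod 6: 2^{1}≡2, 2^{2}≡4, 2^{4}≡4. Then 2^{7} = 2^{4+2+1} ≡ 4 × 4 × 2 ≡ 2 mod 6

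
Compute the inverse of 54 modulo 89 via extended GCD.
Extended GCD: 54(-28) + 89(17) = 1. So 54^(-1) ≡ -28 ≡ 61 mod 89. Verify: 54 × 61 = 3294 ≡ 1 mod 89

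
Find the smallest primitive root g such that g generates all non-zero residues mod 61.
g = 2. For each prime q|60: 2^{30}≡60, 2^{20}≡47, 2^{12}≡9, none ≡ 1, so ord_61(2) = 60 and 2 is a primitive root.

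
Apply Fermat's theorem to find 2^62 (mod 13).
By Fermat: 2^{12} ≡ 1 (mod 13). 62 = 5×12 + 2. So 2^{62} ≡ 2^{2} ≡ 4 (mod 13)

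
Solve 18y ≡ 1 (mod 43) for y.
Since 43 is prime, by Fermat 18^(-1) ≡ 18^{41} ≡ 12 (mod 43). Verify: 18 × 12 = 216 ≡ 1 (mod 43)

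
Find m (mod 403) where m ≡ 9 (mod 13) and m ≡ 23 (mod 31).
M = 13 × 31 = 403. M₁ = 31, y₁ ≡ 8 (mod 13). M₂ = 13, y₂ ≡ 12 (mod 31). m = 9×31×8 + 23×13×12 ≡ 178 (mod 403)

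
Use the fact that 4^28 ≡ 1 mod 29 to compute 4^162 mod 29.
By Fermat: 4^{28} ≡ 1 mod 29. 162 = 5×28 + 22. So 4^{162} ≡ 4^{22} ≡ 25 mod 29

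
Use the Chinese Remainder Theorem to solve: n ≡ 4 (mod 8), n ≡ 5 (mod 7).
M = 8 × 7 = 56. M₁ = 7, y₁ ≡ 7 (mod 8). M₂ = 8, y₂ ≡ 1 (mod 7). n = 4×7×7 + 5×8×1 ≡ 12 (mod 56)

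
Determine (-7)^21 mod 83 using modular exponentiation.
By repeated squaring (mod 83): (-7)^{1}≡76, (-7)^{2}≡49, (-7)^{4}≡77, (-7)^{8}≡36, (-7)^{16}≡51. Then (-7)^{21} = (-7)^{16+4+1} ≡ 51 × 77 × 76 ≡ 67 (mod 83)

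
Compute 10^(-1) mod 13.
Since 13 is prime, by Fermat 10^(-1) ≡ 10^{11} ≡ 4 mod 13. Verify: 10 × 4 = 40 ≡ 1 mod 13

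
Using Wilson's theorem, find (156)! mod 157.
By Wilson's theorem, (156)! ≡ -1 ≡ 156 (mod 157)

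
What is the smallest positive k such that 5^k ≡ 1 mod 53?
Powers of 5 mod 53: 5^1≡5, 5^2≡25, 5^3≡19, 5^4≡42, 5^5≡51, 5^6≡43, 5^7≡3, 5^8≡15, 5^9≡22, 5^10≡4, 5^11≡20, 5^12≡47, 5^13≡23, 5^14≡9, 5^15≡45, 5^16≡13, 5^17≡12, 5^18≡7, 5^19≡35, 5^20≡16, 5^21≡27, 5^22≡29, 5^23≡39, 5^24≡36, 5^25≡21, 5^26≡52, 5^27≡48, 5^28≡28, 5^29≡34, 5^30≡11, 5^31≡2, 5^32≡10, 5^33≡50, 5^34≡38, 5^35≡31, 5^36≡49, 5^37≡33, 5^38≡6, 5^39≡30, 5^40≡44, 5^41≡8, 5^42≡40, 5^43≡41, 5^44≡46, 5^45≡18, 5^46≡37, 5^47≡26, 5^48≡24, 5^49≡14, 5^50≡17, 5^51≡32, 5^52≡1. Order = 52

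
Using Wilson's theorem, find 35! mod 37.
(36)! = (35)! × (36) ≡ -1 mod 37. So (35)! ≡ -1 × (36)^(-1) ≡ (-1)×(-1) = 1 mod 37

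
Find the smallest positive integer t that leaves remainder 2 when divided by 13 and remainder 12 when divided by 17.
M = 13 × 17 = 221. M₁ = 17, y₁ ≡ 10 (mod 13). M₂ = 13, y₂ ≡ 4 (mod 17). t = 2×17×10 + 12×13×4 ≡ 80 (mod 221)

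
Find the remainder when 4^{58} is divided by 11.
By Fermat: 4^{10} ≡ 1 mod 11. 58 = 5×10 + 8. So 4^{58} ≡ 4^{8} ≡ 9 mod 11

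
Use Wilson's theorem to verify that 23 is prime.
(22)! mod 23 = 22. Since this equals -1 mod 23, Wilson confirms 23 is prime.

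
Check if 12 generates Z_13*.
12^{2} ≡ 1 mod 13 and 2 < 12, so ord_13(12) = 2 ≠ 12 and 12 is not a primitive root.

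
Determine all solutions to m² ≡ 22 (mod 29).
The square roots of 22 mod 29 are 15 and 14. Verify: 15² = 225 ≡ 22 (mod 29)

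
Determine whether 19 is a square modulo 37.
By Euler's criterion: 19^{18} ≡ 36 mod 37. Since this equals -1 (≡ 36), 19 is not a QR.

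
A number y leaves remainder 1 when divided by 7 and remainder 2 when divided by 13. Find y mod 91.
M = 7 × 13 = 91. M₁ = 13, y₁ ≡ 6 mod 7. M₂ = 7, y₂ ≡ 2 mod 13. y = 1×13×6 + 2×7×2 ≡ 15 mod 91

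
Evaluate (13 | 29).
(13/29) = 13^{14} mod 29 = 1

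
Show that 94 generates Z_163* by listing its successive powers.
94^1, 94^2, ..., 94^{162} mod 163: [94, 34, 99, 15, 106, 21, 18, 62, 123, 152, 107, 115, 52, 161, 138, 95, 128, 133, 114, 121, 127, 39, 80, 22, 112, 96, 59, 4, 50, 136, 70, 60, 98, 84, 72, 85, 3, 119, 102, 134, 45, 155, 63, 54, 23, 43, 130, 158, 19, 156, 157, 88, 122, 58, 73, 16, 37, 55, 117, 77, 66, 10, 125, 14, 12, 150, 82, 47, 17, 131, 89, 53, 92, 9, 31, 143, 76, 135, 139, 26, 162, 69, 129, 64, 148, 57, 142, 145, 101, 40, 11, 56, 48, 111, 2, 25, 68, 35, 30, 49, 42, 36, 124, 83, 141, 51, 67, 104, 159, 113, 27, 93, 103, 65, 79, 91, 78, 160, 44, 61, 29, 118, 8, 100, 109, 140, 120, 33, 5, 144, 7, 6, 75, 41, 105, 90, 147, 126, 108, 46, 86, 97, 153, 38, 149, 151, 13, 81, 116, 146, 32, 74, 110, 71, 154, 132, 20, 87, 28, 24, 137, 1]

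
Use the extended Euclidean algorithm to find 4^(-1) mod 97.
Extended GCD: 4(-24) + 97(1) = 1. So 4^(-1) ≡ -24 ≡ 73 (mod 97). Verify: 4 × 73 = 292 ≡ 1 (mod 97)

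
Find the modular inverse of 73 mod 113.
Since 113 is prime, by Fermat 73^(-1) ≡ 73^{111} ≡ 48 (mod 113). Verify: 73 × 48 = 3504 ≡ 1 (mod 113)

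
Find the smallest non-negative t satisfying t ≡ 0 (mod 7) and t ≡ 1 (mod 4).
M = 7 × 4 = 28. M₁ = 4, y₁ ≡ 2 (mod 7). M₂ = 7, y₂ ≡ 3 (mod 4). t = 0×4×2 + 1×7×3 ≡ 21 (mod 28)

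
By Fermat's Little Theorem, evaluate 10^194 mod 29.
By Fermat: 10^{28} ≡ 1 mod 29. 194 ≡ 26 mod 28. So 10^{194} ≡ 10^{26} ≡ 9 mod 29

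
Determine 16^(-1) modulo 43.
Since 43 is prime, by Fermat 16^(-1) ≡ 16^{41} ≡ 35 (mod 43). Verify: 16 × 35 = 560 ≡ 1 (mod 43)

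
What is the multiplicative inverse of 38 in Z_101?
Since 101 is prime, by Fermat 38^(-1) ≡ 38^{99} ≡ 8 (mod 101). Verify: 38 × 8 = 304 ≡ 1 (mod 101)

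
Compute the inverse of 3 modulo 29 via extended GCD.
Extended GCD: 3(10) + 29(-1) = 1. So 3^(-1) ≡ 10 (mod 29). Verify: 3 × 10 = 30 ≡ 1 (mod 29)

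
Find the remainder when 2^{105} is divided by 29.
By Fermat: 2^{28} ≡ 1 (mod 29). 105 = 3×28 + 21. So 2^{105} ≡ 2^{21} ≡ 17 (mod 29)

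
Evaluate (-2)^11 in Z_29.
By repeated squaring (mod 29): (-2)^{1}≡27, (-2)^{2}≡4, (-2)^{4}≡16, (-2)^{8}≡24. Then (-2)^{11} = (-2)^{8+2+1} ≡ 24 × 4 × 27 ≡ 11 (mod 29)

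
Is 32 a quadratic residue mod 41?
By Euler's criterion: 32^{20} ≡ 1 (mod 41). Since this equals 1, 32 is a QR.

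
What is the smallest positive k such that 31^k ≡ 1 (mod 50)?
Powers of 31 mod 50: 31^1≡31, 31^2≡11, 31^3≡41, 31^4≡21, 31^5≡1. So the order of 31 is 5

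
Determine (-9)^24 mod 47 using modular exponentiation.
By repeated squaring (mod 47): (-9)^{1}≡38, (-9)^{2}≡34, (-9)^{4}≡28, (-9)^{8}≡32, (-9)^{16}≡37. Then (-9)^{24} = (-9)^{16+8} ≡ 37 × 32 ≡ 9 (mod 47)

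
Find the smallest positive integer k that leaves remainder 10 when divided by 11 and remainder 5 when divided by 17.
M = 11 × 17 = 187. M₁ = 17, y₁ ≡ 2 mod 11. M₂ = 11, y₂ ≡ 14 mod 17. k = 10×17×2 + 5×11×14 ≡ 175 mod 187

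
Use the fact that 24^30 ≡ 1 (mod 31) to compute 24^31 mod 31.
By Fermat: 24^{30} ≡ 1 (mod 31). So 24^{31} = 24^{30} · 24^{1} ≡ 24^{1} ≡ 24 (mod 31)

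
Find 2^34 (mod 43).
By repeated squaring (mod 43): 2^{1}≡2, 2^{2}≡4, 2^{4}≡16, 2^{8}≡41, 2^{16}≡4, 2^{32}≡16. Then 2^{34} = 2^{32+2} ≡ 16 × 4 ≡ 21 (mod 43)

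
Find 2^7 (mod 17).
By repeated squaring (mod 17): 2^{1}≡2, 2^{2}≡4, 2^{4}≡16. Then 2^{7} = 2^{4+2+1} ≡ 16 × 4 × 2 ≡ 9 (mod 17)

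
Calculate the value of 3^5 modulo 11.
By repeated squaring mod 11: 3^{1}≡3, 3^{2}≡9, 3^{4}≡4. Then 3^{5} = 3^{4+1} ≡ 4 × 3 ≡ 1 mod 11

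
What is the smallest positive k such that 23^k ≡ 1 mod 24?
Powers of 23 mod 24: 23^1≡23, 23^2≡1. Order = 2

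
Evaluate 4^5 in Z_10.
By repeated squaring (mod 10): 4^{1}≡4, 4^{2}≡6, 4^{4}≡6. Then 4^{5} = 4^{4+1} ≡ 6 × 4 ≡ 4 (mod 10)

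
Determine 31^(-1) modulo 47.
Since 47 is prime, by Fermat 31^(-1) ≡ 31^{45} ≡ 44 (mod 47). Verify: 31 × 44 = 1364 ≡ 1 (mod 47)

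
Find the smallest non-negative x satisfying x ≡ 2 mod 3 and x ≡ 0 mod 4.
M = 3 × 4 = 12. M₁ = 4, y₁ ≡ 1 mod 3. M₂ = 3, y₂ ≡ 3 mod 4. x = 2×4×1 + 0×3×3 ≡ 8 mod 12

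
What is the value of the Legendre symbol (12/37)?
(12/37) = 12^{18} mod 37 = 1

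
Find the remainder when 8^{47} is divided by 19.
By Fermat: 8^{18} ≡ 1 (mod 19). 47 = 2×18 + 11. So 8^{47} ≡ 8^{11} ≡ 12 (mod 19)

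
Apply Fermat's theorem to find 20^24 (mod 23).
By Fermat: 20^{22} ≡ 1 (mod 23). So 20^{24} = 20^{22} · 20^{2} ≡ 20^{2} ≡ 9 (mod 23)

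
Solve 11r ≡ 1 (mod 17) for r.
Since 17 is prime, by Fermat 11^(-1) ≡ 11^{15} ≡ 14 (mod 17). Verify: 11 × 14 = 154 ≡ 1 (mod 17)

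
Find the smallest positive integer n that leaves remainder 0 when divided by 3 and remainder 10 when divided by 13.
M = 3 × 13 = 39. M₁ = 13, y₁ ≡ 1 (mod 3). M₂ = 3, y₂ ≡ 9 (mod 13). n = 0×13×1 + 10×3×9 ≡ 36 (mod 39)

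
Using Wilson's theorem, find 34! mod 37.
(36)! = (34)! × (35) × (36) ≡ -1 (mod 37). So (34)! ≡ -1 × [(36)(35)]^(-1) ≡ 18 (mod 37)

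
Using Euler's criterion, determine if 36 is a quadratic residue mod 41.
By Euler's criterion: 36^{20} ≡ 1 mod 41. Since this equals 1, 36 is a QR.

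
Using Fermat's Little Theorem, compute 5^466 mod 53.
By Fermat: 5^{52} ≡ 1 (mod 53). 466 ≡ 50 (mod 52). So 5^{466} ≡ 5^{50} ≡ 17 (mod 53)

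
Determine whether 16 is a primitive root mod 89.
16^{11} ≡ 1 mod 89 and 11 < 88, so ord_89(16) = 11 ≠ 88 and 16 is not a primitive root.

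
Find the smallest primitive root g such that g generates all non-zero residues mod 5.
g = 2. Powers: [2, 4, 3, 1] generates all 4 non-zero residues.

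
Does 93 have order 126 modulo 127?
ord_127(93) divides 126. For each prime q|126: 93^{63}≡126, 93^{42}≡19, 93^{18}≡8, none ≡ 1. So 93 has order 126 and is a primitive root mod 127.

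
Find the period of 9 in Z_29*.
Powers of 9 mod 29: 9^1≡9, 9^2≡23, 9^3≡4, 9^4≡7, 9^5≡5, 9^6≡16, 9^7≡28, 9^8≡20, 9^9≡6, 9^10≡25, 9^11≡22, 9^12≡24, 9^13≡13, 9^14≡1. Order = 14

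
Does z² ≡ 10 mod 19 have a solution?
By Euler's criterion: 10^{9} ≡ 18 mod 19. Since this equals -1 (≡ 18), 10 is not a QR.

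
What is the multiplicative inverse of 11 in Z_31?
Since 31 is prime, by Fermat 11^(-1) ≡ 11^{29} ≡ 17 mod 31. Verify: 11 × 17 = 187 ≡ 1 mod 31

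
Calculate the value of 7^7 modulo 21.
By repeated squaring mod 21: 7^{1}≡7, 7^{2}≡7, 7^{4}≡7. Then 7^{7} = 7^{4+2+1} ≡ 7 × 7 × 7 ≡ 7 mod 21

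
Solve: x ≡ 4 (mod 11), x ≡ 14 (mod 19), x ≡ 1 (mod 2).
M = 11 × 19 × 2 = 418. M₁ = 38, y₁ ≡ 9 (mod 11). M₂ = 22, y₂ ≡ 13 (mod 19). M₃ = 209, y₃ ≡ 1 (mod 2). x = 4×38×9 + 14×22×13 + 1×209×1 ≡ 147 (mod 418)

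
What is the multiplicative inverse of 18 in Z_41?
Since 41 is prime, by Fermat 18^(-1) ≡ 18^{39} ≡ 16 mod 41. Verify: 18 × 16 = 288 ≡ 1 mod 41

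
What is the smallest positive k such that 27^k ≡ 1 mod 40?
Powers of 27 mod 40: 27^1≡27, 27^2≡9, 27^3≡3, 27^4≡1. Order = 4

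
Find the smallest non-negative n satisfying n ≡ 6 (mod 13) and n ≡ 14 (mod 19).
M = 13 × 19 = 247. M₁ = 19, y₁ ≡ 11 (mod 13). M₂ = 13, y₂ ≡ 3 (mod 19). n = 6×19×11 + 14×13×3 ≡ 71 (mod 247)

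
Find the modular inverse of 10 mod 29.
Since 29 is prime, by Fermat 10^(-1) ≡ 10^{27} ≡ 3 mod 29. Verify: 10 × 3 = 30 ≡ 1 mod 29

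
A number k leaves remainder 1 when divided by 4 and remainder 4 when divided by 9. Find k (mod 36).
M = 4 × 9 = 36. M₁ = 9, y₁ ≡ 1 (mod 4). M₂ = 4, y₂ ≡ 7 (mod 9). k = 1×9×1 + 4×4×7 ≡ 13 (mod 36)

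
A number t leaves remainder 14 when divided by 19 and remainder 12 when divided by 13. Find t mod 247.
M = 19 × 13 = 247. M₁ = 13, y₁ ≡ 3 mod 19. M₂ = 19, y₂ ≡ 11 mod 13. t = 14×13×3 + 12×19×11 ≡ 90 mod 247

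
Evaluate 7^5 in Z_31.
By repeated squaring (mod 31): 7^{1}≡7, 7^{2}≡18, 7^{4}≡14. Then 7^{5} = 7^{4+1} ≡ 14 × 7 ≡ 5 (mod 31)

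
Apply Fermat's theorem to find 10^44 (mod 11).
By Fermat: 10^{10} ≡ 1 (mod 11). 44 = 4×10 + 4. So 10^{44} ≡ 10^{4} ≡ 1 (mod 11)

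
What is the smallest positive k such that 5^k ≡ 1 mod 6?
Powers of 5 mod 6: 5^1≡5, 5^2≡1. ord_6(5) = 2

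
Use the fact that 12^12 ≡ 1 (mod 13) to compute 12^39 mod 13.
By Fermat: 12^{12} ≡ 1 (mod 13). 39 = 3×12 + 3. So 12^{39} ≡ 12^{3} ≡ 12 (mod 13)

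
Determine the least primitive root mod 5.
g = 2. For each prime q|4: 2^{2}≡4, none ≡ 1, so ord_5(2) = 4 and 2 is a primitive root.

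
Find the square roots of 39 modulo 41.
The square roots of 39 mod 41 are 11 and 30. Verify: 11² = 121 ≡ 39 (mod 41)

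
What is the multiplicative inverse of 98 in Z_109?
Since 109 is prime, by Fermat 98^(-1) ≡ 98^{107} ≡ 99 (mod 109). Verify: 98 × 99 = 9702 ≡ 1 (mod 109)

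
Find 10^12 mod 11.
Using Fermat: 10^{10} ≡ 1 mod 11. 12 ≡ 2 mod 10. So 10^{12} ≡ 10^{2} ≡ 1 mod 11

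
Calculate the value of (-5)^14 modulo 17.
By repeated squaring mod 17: (-5)^{1}≡12, (-5)^{2}≡8, (-5)^{4}≡13, (-5)^{8}≡16. Then (-5)^{14} = (-5)^{8+4+2} ≡ 16 × 13 × 8 ≡ 15 mod 17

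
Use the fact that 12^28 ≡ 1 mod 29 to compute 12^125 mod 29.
By Fermat: 12^{28} ≡ 1 mod 29. 125 = 4×28 + 13. So 12^{125} ≡ 12^{13} ≡ 12 mod 29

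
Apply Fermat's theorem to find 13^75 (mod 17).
By Fermat: 13^{16} ≡ 1 (mod 17). 75 = 4×16 + 11. So 13^{75} ≡ 13^{11} ≡ 4 (mod 17)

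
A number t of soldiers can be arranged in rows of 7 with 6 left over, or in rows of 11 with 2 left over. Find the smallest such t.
M = 7 × 11 = 77. M₁ = 11, y₁ ≡ 2 mod 7. M₂ = 7, y₂ ≡ 8 mod 11. t = 6×11×2 + 2×7×8 ≡ 13 mod 77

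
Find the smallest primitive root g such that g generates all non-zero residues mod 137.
g = 3. Powers: [3, 9, 27, 81, 106, 44, 132, 122, ...] generates all 136 non-zero residues.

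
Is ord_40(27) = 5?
Powers of 27 mod 40: 27^1≡27, 27^2≡9, 27^3≡3, 27^4≡1. Already 27^4≡1, so the order is 4 < 5. No, the actual order is 4.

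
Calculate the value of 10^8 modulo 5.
By repeated squaring (mod 5): 10^{1}≡0, 10^{2}≡0, 10^{4}≡0, 10^{8}≡0. So 10^{8} ≡ 0 (mod 5)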